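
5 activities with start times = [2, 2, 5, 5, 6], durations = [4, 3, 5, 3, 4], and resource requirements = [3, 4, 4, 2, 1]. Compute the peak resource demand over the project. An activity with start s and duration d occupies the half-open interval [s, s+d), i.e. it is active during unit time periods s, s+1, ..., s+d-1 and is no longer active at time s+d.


Each activity i is active on [start_i, start_i + duration_i).
Compute total resource usage per time slot:
  t=0: active resources = [], total = 0
  t=1: active resources = [], total = 0
  t=2: active resources = [3, 4], total = 7
  t=3: active resources = [3, 4], total = 7
  t=4: active resources = [3, 4], total = 7
  t=5: active resources = [3, 4, 2], total = 9
  t=6: active resources = [4, 2, 1], total = 7
  t=7: active resources = [4, 2, 1], total = 7
  t=8: active resources = [4, 1], total = 5
  t=9: active resources = [4, 1], total = 5
Peak resource demand = 9

9


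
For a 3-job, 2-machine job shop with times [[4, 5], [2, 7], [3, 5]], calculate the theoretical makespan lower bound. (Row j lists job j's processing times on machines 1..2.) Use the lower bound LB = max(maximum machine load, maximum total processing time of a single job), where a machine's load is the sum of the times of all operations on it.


Machine loads:
  Machine 1: 4 + 2 + 3 = 9
  Machine 2: 5 + 7 + 5 = 17
Max machine load = 17
Job totals:
  Job 1: 9
  Job 2: 9
  Job 3: 8
Max job total = 9
Lower bound = max(17, 9) = 17

17


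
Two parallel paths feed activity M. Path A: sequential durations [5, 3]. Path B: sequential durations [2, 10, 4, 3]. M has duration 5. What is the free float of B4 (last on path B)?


ES(B4) = sum of predecessors on chain B = 16
EF(B4) = ES + duration = 16 + 3 = 19
Successor of B4 is M. ES(M) = max(sum(A), sum(B)) = max(8, 19) = 19
Free float = ES(successor) - EF(current) = 19 - 19 = 0

0


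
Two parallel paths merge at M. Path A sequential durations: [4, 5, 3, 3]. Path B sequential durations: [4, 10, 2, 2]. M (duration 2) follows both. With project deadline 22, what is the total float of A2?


Forward pass: ES(A2) = sum of predecessors on chain A = 4
EF = ES + duration = 4 + 5 = 9
Backward pass: LF(M) = deadline = 22; LS(M) = 22 - 2 = 20
LF(A2) = LS(M) - sum(successors on chain A) = 20 - 6 = 14
LS = LF - duration = 14 - 5 = 9
Total float = LS - ES = 9 - 4 = 5

5


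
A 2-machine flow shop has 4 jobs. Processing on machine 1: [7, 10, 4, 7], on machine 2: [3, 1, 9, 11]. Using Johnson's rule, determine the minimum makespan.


Apply Johnson's rule:
  Group 1 (a <= b): [(3, 4, 9), (4, 7, 11)]
  Group 2 (a > b): [(1, 7, 3), (2, 10, 1)]
Optimal job order: [3, 4, 1, 2]
Schedule:
  Job 3: M1 done at 4, M2 done at 13
  Job 4: M1 done at 11, M2 done at 24
  Job 1: M1 done at 18, M2 done at 27
  Job 2: M1 done at 28, M2 done at 29
Makespan = 29

29


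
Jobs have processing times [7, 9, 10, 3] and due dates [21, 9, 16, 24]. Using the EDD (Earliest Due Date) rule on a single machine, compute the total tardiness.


Sort by due date (EDD order): [(9, 9), (10, 16), (7, 21), (3, 24)]
Compute completion times and tardiness:
  Job 1: p=9, d=9, C=9, tardiness=max(0,9-9)=0
  Job 2: p=10, d=16, C=19, tardiness=max(0,19-16)=3
  Job 3: p=7, d=21, C=26, tardiness=max(0,26-21)=5
  Job 4: p=3, d=24, C=29, tardiness=max(0,29-24)=5
Total tardiness = 13

13


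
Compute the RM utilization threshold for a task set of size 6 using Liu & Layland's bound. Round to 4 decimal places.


Compute 2^(1/6) = 1.1224620483
Subtract 1: 1.1224620483 - 1 = 0.1224620483
Multiply by n: 6 * 0.1224620483 = 0.7347722898
Round to 4 dp: 0.7348

0.7348


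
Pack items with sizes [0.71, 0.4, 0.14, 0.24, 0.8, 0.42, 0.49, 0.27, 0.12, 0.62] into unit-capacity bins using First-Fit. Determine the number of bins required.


Place items sequentially using First-Fit:
  Item 0.71 -> new Bin 1
  Item 0.4 -> new Bin 2
  Item 0.14 -> Bin 1 (now 0.85)
  Item 0.24 -> Bin 2 (now 0.64)
  Item 0.8 -> new Bin 3
  Item 0.42 -> new Bin 4
  Item 0.49 -> Bin 4 (now 0.91)
  Item 0.27 -> Bin 2 (now 0.91)
  Item 0.12 -> Bin 1 (now 0.97)
  Item 0.62 -> new Bin 5
Total bins used = 5

5


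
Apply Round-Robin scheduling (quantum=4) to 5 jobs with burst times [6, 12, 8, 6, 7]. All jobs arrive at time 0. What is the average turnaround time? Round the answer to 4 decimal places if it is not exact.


Time quantum = 4
Execution trace:
  J1 runs 4 units, time = 4
  J2 runs 4 units, time = 8
  J3 runs 4 units, time = 12
  J4 runs 4 units, time = 16
  J5 runs 4 units, time = 20
  J1 runs 2 units, time = 22
  J2 runs 4 units, time = 26
  J3 runs 4 units, time = 30
  J4 runs 2 units, time = 32
  J5 runs 3 units, time = 35
  J2 runs 4 units, time = 39
Finish times: [22, 39, 30, 32, 35]
Average turnaround = 158/5 = 31.6

31.6


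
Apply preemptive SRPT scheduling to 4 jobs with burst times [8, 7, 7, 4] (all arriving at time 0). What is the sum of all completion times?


Since all jobs arrive at t=0, SRPT equals SPT ordering.
SPT order: [4, 7, 7, 8]
Completion times:
  Job 1: p=4, C=4
  Job 2: p=7, C=11
  Job 3: p=7, C=18
  Job 4: p=8, C=26
Total completion time = 4 + 11 + 18 + 26 = 59

59


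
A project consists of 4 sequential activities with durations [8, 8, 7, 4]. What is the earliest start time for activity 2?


Activity 2 starts after activities 1 through 1 complete.
Predecessor durations: [8]
ES = 8 = 8

8


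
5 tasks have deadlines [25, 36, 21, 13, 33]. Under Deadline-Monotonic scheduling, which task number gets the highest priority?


Sort tasks by relative deadline (ascending):
  Task 4: deadline = 13
  Task 3: deadline = 21
  Task 1: deadline = 25
  Task 5: deadline = 33
  Task 2: deadline = 36
Priority order (highest first): [4, 3, 1, 5, 2]
Highest priority task = 4

4


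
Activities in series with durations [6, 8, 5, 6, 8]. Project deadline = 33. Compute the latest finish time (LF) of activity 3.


LF(activity 3) = deadline - sum of successor durations
Successors: activities 4 through 5 with durations [6, 8]
Sum of successor durations = 14
LF = 33 - 14 = 19

19


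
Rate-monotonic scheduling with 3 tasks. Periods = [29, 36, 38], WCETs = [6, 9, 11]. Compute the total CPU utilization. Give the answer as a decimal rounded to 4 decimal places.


Compute individual utilizations (exact fractions):
  Task 1: C/T = 6/29 (approx. 0.2069)
  Task 2: C/T = 9/36 = 1/4 (approx. 0.25)
  Task 3: C/T = 11/38 (approx. 0.2895)
Total utilization U = 6/29 + 1/4 + 11/38 = 1645/2204
Rounded to 4 decimal places: U = 0.7464
RM (Liu & Layland) bound for 3 tasks = 0.779763; compare with U = 1645/2204 (approx. 0.746370)
U <= bound, so schedulable by RM sufficient condition.

0.7464


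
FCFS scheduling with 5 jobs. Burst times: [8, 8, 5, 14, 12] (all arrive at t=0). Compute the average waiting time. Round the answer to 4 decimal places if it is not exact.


FCFS order (as given): [8, 8, 5, 14, 12]
Waiting times:
  Job 1: wait = 0
  Job 2: wait = 8
  Job 3: wait = 16
  Job 4: wait = 21
  Job 5: wait = 35
Sum of waiting times = 80
Average waiting time = 80/5 = 16.0

16.0


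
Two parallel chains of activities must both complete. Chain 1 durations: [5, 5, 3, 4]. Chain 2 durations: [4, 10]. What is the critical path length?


Path A total = 5 + 5 + 3 + 4 = 17
Path B total = 4 + 10 = 14
Critical path = longest path = max(17, 14) = 17

17


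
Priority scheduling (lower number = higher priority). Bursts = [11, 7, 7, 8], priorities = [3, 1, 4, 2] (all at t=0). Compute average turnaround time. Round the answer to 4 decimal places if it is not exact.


Sort by priority (ascending = highest first):
Order: [(1, 7), (2, 8), (3, 11), (4, 7)]
Completion times:
  Priority 1, burst=7, C=7
  Priority 2, burst=8, C=15
  Priority 3, burst=11, C=26
  Priority 4, burst=7, C=33
Average turnaround = 81/4 = 20.25

20.25


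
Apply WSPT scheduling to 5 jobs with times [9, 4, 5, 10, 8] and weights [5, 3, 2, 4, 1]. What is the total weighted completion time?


Compute p/w ratios and sort ascending (WSPT): [(4, 3), (9, 5), (5, 2), (10, 4), (8, 1)]
Compute weighted completion times:
  Job (p=4,w=3): C=4, w*C=3*4=12
  Job (p=9,w=5): C=13, w*C=5*13=65
  Job (p=5,w=2): C=18, w*C=2*18=36
  Job (p=10,w=4): C=28, w*C=4*28=112
  Job (p=8,w=1): C=36, w*C=1*36=36
Total weighted completion time = 261

261


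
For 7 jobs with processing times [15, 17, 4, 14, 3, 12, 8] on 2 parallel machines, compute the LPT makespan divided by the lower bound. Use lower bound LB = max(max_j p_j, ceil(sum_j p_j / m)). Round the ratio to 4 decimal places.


LPT order: [17, 15, 14, 12, 8, 4, 3]
Machine loads after assignment: [37, 36]
LPT makespan = 37
Lower bound = max(max_job, ceil(total/2)) = max(17, 37) = 37
Ratio = 37 / 37 = 1.0

1.0


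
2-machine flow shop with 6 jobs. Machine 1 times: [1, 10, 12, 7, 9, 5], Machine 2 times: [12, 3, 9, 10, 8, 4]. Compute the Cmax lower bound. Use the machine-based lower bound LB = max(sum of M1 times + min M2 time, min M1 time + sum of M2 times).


LB1 = sum(M1 times) + min(M2 times) = 44 + 3 = 47
LB2 = min(M1 times) + sum(M2 times) = 1 + 46 = 47
Lower bound = max(LB1, LB2) = max(47, 47) = 47

47


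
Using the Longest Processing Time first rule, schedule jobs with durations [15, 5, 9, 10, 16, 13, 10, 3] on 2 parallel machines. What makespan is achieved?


Sort jobs in decreasing order (LPT): [16, 15, 13, 10, 10, 9, 5, 3]
Assign each job to the least loaded machine:
  Machine 1: jobs [16, 10, 10, 5], load = 41
  Machine 2: jobs [15, 13, 9, 3], load = 40
Makespan = max load = 41

41


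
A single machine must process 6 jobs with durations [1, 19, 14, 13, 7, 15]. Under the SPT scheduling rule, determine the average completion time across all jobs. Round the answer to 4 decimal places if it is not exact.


Sort jobs by processing time (SPT order): [1, 7, 13, 14, 15, 19]
Compute completion times sequentially:
  Job 1: processing = 1, completes at 1
  Job 2: processing = 7, completes at 8
  Job 3: processing = 13, completes at 21
  Job 4: processing = 14, completes at 35
  Job 5: processing = 15, completes at 50
  Job 6: processing = 19, completes at 69
Sum of completion times = 184
Average completion time = 184/6 = 30.6667

30.6667


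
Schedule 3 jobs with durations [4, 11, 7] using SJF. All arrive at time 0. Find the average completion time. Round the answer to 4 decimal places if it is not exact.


SJF order (ascending): [4, 7, 11]
Completion times:
  Job 1: burst=4, C=4
  Job 2: burst=7, C=11
  Job 3: burst=11, C=22
Average completion = 37/3 = 12.3333

12.3333


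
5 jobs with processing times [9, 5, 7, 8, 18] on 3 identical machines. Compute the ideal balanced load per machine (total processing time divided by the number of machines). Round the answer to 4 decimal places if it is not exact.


Total processing time = 9 + 5 + 7 + 8 + 18 = 47
Number of machines = 3
Ideal balanced load = 47 / 3 = 15.6667

15.6667


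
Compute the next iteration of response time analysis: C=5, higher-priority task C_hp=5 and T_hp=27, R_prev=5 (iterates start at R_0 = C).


R_next = C + ceil(R_prev / T_hp) * C_hp
ceil(5 / 27) = ceil(0.1852) = 1
Interference = 1 * 5 = 5
R_next = 5 + 5 = 10

10


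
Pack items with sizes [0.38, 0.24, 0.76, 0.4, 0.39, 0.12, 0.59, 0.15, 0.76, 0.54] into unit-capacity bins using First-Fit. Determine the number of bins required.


Place items sequentially using First-Fit:
  Item 0.38 -> new Bin 1
  Item 0.24 -> Bin 1 (now 0.62)
  Item 0.76 -> new Bin 2
  Item 0.4 -> new Bin 3
  Item 0.39 -> Bin 3 (now 0.79)
  Item 0.12 -> Bin 1 (now 0.74)
  Item 0.59 -> new Bin 4
  Item 0.15 -> Bin 1 (now 0.89)
  Item 0.76 -> new Bin 5
  Item 0.54 -> new Bin 6
Total bins used = 6

6


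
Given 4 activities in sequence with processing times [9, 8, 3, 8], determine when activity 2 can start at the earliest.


Activity 2 starts after activities 1 through 1 complete.
Predecessor durations: [9]
ES = 9 = 9

9


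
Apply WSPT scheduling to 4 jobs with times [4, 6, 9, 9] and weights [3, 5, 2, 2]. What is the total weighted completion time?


Compute p/w ratios and sort ascending (WSPT): [(6, 5), (4, 3), (9, 2), (9, 2)]
Compute weighted completion times:
  Job (p=6,w=5): C=6, w*C=5*6=30
  Job (p=4,w=3): C=10, w*C=3*10=30
  Job (p=9,w=2): C=19, w*C=2*19=38
  Job (p=9,w=2): C=28, w*C=2*28=56
Total weighted completion time = 154

154


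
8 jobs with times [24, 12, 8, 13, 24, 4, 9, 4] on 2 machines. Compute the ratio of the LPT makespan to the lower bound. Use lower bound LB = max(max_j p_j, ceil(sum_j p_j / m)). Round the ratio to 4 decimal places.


LPT order: [24, 24, 13, 12, 9, 8, 4, 4]
Machine loads after assignment: [49, 49]
LPT makespan = 49
Lower bound = max(max_job, ceil(total/2)) = max(24, 49) = 49
Ratio = 49 / 49 = 1.0

1.0


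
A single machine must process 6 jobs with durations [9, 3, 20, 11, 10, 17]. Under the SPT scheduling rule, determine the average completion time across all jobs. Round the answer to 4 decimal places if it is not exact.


Sort jobs by processing time (SPT order): [3, 9, 10, 11, 17, 20]
Compute completion times sequentially:
  Job 1: processing = 3, completes at 3
  Job 2: processing = 9, completes at 12
  Job 3: processing = 10, completes at 22
  Job 4: processing = 11, completes at 33
  Job 5: processing = 17, completes at 50
  Job 6: processing = 20, completes at 70
Sum of completion times = 190
Average completion time = 190/6 = 31.6667

31.6667


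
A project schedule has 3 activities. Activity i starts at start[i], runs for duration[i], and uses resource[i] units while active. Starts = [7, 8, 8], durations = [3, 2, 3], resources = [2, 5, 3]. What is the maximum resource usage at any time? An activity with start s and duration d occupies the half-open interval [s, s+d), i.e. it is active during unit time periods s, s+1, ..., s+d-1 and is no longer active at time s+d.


Each activity i is active on [start_i, start_i + duration_i).
Compute total resource usage per time slot:
  t=0: active resources = [], total = 0
  t=1: active resources = [], total = 0
  t=2: active resources = [], total = 0
  t=3: active resources = [], total = 0
  t=4: active resources = [], total = 0
  t=5: active resources = [], total = 0
  t=6: active resources = [], total = 0
  t=7: active resources = [2], total = 2
  t=8: active resources = [2, 5, 3], total = 10
  t=9: active resources = [2, 5, 3], total = 10
  t=10: active resources = [3], total = 3
Peak resource demand = 10

10


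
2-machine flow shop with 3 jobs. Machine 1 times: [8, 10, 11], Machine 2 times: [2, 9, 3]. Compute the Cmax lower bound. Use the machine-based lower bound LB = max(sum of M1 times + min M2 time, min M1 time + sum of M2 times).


LB1 = sum(M1 times) + min(M2 times) = 29 + 2 = 31
LB2 = min(M1 times) + sum(M2 times) = 8 + 14 = 22
Lower bound = max(LB1, LB2) = max(31, 22) = 31

31


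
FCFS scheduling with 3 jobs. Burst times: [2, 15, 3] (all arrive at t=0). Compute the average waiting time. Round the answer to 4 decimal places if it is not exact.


FCFS order (as given): [2, 15, 3]
Waiting times:
  Job 1: wait = 0
  Job 2: wait = 2
  Job 3: wait = 17
Sum of waiting times = 19
Average waiting time = 19/3 = 6.3333

6.3333


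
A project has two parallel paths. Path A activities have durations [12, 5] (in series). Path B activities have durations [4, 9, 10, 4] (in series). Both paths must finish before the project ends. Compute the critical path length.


Path A total = 12 + 5 = 17
Path B total = 4 + 9 + 10 + 4 = 27
Critical path = longest path = max(17, 27) = 27

27


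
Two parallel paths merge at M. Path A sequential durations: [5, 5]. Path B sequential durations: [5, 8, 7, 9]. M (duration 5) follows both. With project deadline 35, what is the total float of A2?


Forward pass: ES(A2) = sum of predecessors on chain A = 5
EF = ES + duration = 5 + 5 = 10
Backward pass: LF(M) = deadline = 35; LS(M) = 35 - 5 = 30
LF(A2) = LS(M) - sum(successors on chain A) = 30 - 0 = 30
LS = LF - duration = 30 - 5 = 25
Total float = LS - ES = 25 - 5 = 20

20


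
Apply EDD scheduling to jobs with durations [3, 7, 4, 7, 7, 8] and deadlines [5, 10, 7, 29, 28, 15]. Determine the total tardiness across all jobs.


Sort by due date (EDD order): [(3, 5), (4, 7), (7, 10), (8, 15), (7, 28), (7, 29)]
Compute completion times and tardiness:
  Job 1: p=3, d=5, C=3, tardiness=max(0,3-5)=0
  Job 2: p=4, d=7, C=7, tardiness=max(0,7-7)=0
  Job 3: p=7, d=10, C=14, tardiness=max(0,14-10)=4
  Job 4: p=8, d=15, C=22, tardiness=max(0,22-15)=7
  Job 5: p=7, d=28, C=29, tardiness=max(0,29-28)=1
  Job 6: p=7, d=29, C=36, tardiness=max(0,36-29)=7
Total tardiness = 19

19


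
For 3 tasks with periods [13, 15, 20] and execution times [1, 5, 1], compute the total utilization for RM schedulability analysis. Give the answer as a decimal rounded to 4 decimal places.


Compute individual utilizations (exact fractions):
  Task 1: C/T = 1/13 (approx. 0.0769)
  Task 2: C/T = 5/15 = 1/3 (approx. 0.3333)
  Task 3: C/T = 1/20 (approx. 0.05)
Total utilization U = 1/13 + 1/3 + 1/20 = 359/780
Rounded to 4 decimal places: U = 0.4603
RM (Liu & Layland) bound for 3 tasks = 0.779763; compare with U = 359/780 (approx. 0.460256)
U <= bound, so schedulable by RM sufficient condition.

0.4603


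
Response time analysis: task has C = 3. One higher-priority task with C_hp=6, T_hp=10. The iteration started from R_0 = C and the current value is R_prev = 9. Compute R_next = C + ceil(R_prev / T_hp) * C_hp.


R_next = C + ceil(R_prev / T_hp) * C_hp
ceil(9 / 10) = ceil(0.9) = 1
Interference = 1 * 6 = 6
R_next = 3 + 6 = 9
R_next = R_prev, so the iteration has converged (response time = 9).

9


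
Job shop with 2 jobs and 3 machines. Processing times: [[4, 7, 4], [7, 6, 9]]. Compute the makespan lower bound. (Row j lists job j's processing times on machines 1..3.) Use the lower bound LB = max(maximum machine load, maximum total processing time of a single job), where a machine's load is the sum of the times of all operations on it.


Machine loads:
  Machine 1: 4 + 7 = 11
  Machine 2: 7 + 6 = 13
  Machine 3: 4 + 9 = 13
Max machine load = 13
Job totals:
  Job 1: 15
  Job 2: 22
Max job total = 22
Lower bound = max(13, 22) = 22

22


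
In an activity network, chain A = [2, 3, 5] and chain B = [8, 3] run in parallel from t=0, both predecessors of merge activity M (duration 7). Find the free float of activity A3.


ES(A3) = sum of predecessors on chain A = 5
EF(A3) = ES + duration = 5 + 5 = 10
Successor of A3 is M. ES(M) = max(sum(A), sum(B)) = max(10, 11) = 11
Free float = ES(successor) - EF(current) = 11 - 10 = 1

1


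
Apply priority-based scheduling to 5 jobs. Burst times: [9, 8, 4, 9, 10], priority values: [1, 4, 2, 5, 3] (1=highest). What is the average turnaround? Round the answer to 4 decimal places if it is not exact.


Sort by priority (ascending = highest first):
Order: [(1, 9), (2, 4), (3, 10), (4, 8), (5, 9)]
Completion times:
  Priority 1, burst=9, C=9
  Priority 2, burst=4, C=13
  Priority 3, burst=10, C=23
  Priority 4, burst=8, C=31
  Priority 5, burst=9, C=40
Average turnaround = 116/5 = 23.2

23.2


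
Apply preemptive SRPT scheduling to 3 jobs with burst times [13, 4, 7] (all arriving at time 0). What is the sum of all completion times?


Since all jobs arrive at t=0, SRPT equals SPT ordering.
SPT order: [4, 7, 13]
Completion times:
  Job 1: p=4, C=4
  Job 2: p=7, C=11
  Job 3: p=13, C=24
Total completion time = 4 + 11 + 24 = 39

39


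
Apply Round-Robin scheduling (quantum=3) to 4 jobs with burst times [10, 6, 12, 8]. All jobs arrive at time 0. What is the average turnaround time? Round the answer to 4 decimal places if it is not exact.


Time quantum = 3
Execution trace:
  J1 runs 3 units, time = 3
  J2 runs 3 units, time = 6
  J3 runs 3 units, time = 9
  J4 runs 3 units, time = 12
  J1 runs 3 units, time = 15
  J2 runs 3 units, time = 18
  J3 runs 3 units, time = 21
  J4 runs 3 units, time = 24
  J1 runs 3 units, time = 27
  J3 runs 3 units, time = 30
  J4 runs 2 units, time = 32
  J1 runs 1 units, time = 33
  J3 runs 3 units, time = 36
Finish times: [33, 18, 36, 32]
Average turnaround = 119/4 = 29.75

29.75


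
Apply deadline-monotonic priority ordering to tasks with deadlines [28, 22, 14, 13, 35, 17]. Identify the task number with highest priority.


Sort tasks by relative deadline (ascending):
  Task 4: deadline = 13
  Task 3: deadline = 14
  Task 6: deadline = 17
  Task 2: deadline = 22
  Task 1: deadline = 28
  Task 5: deadline = 35
Priority order (highest first): [4, 3, 6, 2, 1, 5]
Highest priority task = 4

4


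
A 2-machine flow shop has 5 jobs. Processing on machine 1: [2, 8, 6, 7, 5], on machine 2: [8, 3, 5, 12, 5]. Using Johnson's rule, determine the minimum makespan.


Apply Johnson's rule:
  Group 1 (a <= b): [(1, 2, 8), (5, 5, 5), (4, 7, 12)]
  Group 2 (a > b): [(3, 6, 5), (2, 8, 3)]
Optimal job order: [1, 5, 4, 3, 2]
Schedule:
  Job 1: M1 done at 2, M2 done at 10
  Job 5: M1 done at 7, M2 done at 15
  Job 4: M1 done at 14, M2 done at 27
  Job 3: M1 done at 20, M2 done at 32
  Job 2: M1 done at 28, M2 done at 35
Makespan = 35

35


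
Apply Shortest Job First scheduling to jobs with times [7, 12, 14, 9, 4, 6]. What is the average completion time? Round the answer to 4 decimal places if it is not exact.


SJF order (ascending): [4, 6, 7, 9, 12, 14]
Completion times:
  Job 1: burst=4, C=4
  Job 2: burst=6, C=10
  Job 3: burst=7, C=17
  Job 4: burst=9, C=26
  Job 5: burst=12, C=38
  Job 6: burst=14, C=52
Average completion = 147/6 = 24.5

24.5


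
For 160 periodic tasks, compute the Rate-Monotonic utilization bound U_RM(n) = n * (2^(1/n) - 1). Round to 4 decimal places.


Compute 2^(1/160) = 1.0043415673
Subtract 1: 1.0043415673 - 1 = 0.0043415673
Multiply by n: 160 * 0.0043415673 = 0.6946507680
Round to 4 dp: 0.6947

0.6947


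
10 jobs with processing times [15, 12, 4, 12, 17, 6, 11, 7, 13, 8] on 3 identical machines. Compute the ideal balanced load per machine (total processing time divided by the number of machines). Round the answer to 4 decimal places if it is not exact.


Total processing time = 15 + 12 + 4 + 12 + 17 + 6 + 11 + 7 + 13 + 8 = 105
Number of machines = 3
Ideal balanced load = 105 / 3 = 35.0

35.0


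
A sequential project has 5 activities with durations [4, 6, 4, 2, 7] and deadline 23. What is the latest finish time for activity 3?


LF(activity 3) = deadline - sum of successor durations
Successors: activities 4 through 5 with durations [2, 7]
Sum of successor durations = 9
LF = 23 - 9 = 14

14


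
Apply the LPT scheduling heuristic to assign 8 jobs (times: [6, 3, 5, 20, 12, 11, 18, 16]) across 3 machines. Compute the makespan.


Sort jobs in decreasing order (LPT): [20, 18, 16, 12, 11, 6, 5, 3]
Assign each job to the least loaded machine:
  Machine 1: jobs [20, 6, 5], load = 31
  Machine 2: jobs [18, 11], load = 29
  Machine 3: jobs [16, 12, 3], load = 31
Makespan = max load = 31

31


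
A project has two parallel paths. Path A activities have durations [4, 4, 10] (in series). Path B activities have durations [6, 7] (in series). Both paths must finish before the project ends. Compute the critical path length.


Path A total = 4 + 4 + 10 = 18
Path B total = 6 + 7 = 13
Critical path = longest path = max(18, 13) = 18

18


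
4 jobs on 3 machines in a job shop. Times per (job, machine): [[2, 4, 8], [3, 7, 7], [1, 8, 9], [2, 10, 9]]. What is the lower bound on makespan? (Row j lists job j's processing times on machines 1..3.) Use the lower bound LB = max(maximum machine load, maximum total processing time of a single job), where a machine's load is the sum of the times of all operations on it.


Machine loads:
  Machine 1: 2 + 3 + 1 + 2 = 8
  Machine 2: 4 + 7 + 8 + 10 = 29
  Machine 3: 8 + 7 + 9 + 9 = 33
Max machine load = 33
Job totals:
  Job 1: 14
  Job 2: 17
  Job 3: 18
  Job 4: 21
Max job total = 21
Lower bound = max(33, 21) = 33

33


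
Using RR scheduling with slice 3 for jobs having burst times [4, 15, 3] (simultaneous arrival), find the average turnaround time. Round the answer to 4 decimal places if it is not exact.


Time quantum = 3
Execution trace:
  J1 runs 3 units, time = 3
  J2 runs 3 units, time = 6
  J3 runs 3 units, time = 9
  J1 runs 1 units, time = 10
  J2 runs 3 units, time = 13
  J2 runs 3 units, time = 16
  J2 runs 3 units, time = 19
  J2 runs 3 units, time = 22
Finish times: [10, 22, 9]
Average turnaround = 41/3 = 13.6667

13.6667


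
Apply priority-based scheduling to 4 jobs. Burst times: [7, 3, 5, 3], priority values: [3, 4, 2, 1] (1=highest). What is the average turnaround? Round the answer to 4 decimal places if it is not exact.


Sort by priority (ascending = highest first):
Order: [(1, 3), (2, 5), (3, 7), (4, 3)]
Completion times:
  Priority 1, burst=3, C=3
  Priority 2, burst=5, C=8
  Priority 3, burst=7, C=15
  Priority 4, burst=3, C=18
Average turnaround = 44/4 = 11.0

11.0


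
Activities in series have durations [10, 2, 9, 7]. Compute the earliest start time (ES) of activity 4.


Activity 4 starts after activities 1 through 3 complete.
Predecessor durations: [10, 2, 9]
ES = 10 + 2 + 9 = 21

21


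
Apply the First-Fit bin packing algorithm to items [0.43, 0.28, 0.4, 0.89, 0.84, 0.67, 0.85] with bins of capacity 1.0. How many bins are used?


Place items sequentially using First-Fit:
  Item 0.43 -> new Bin 1
  Item 0.28 -> Bin 1 (now 0.71)
  Item 0.4 -> new Bin 2
  Item 0.89 -> new Bin 3
  Item 0.84 -> new Bin 4
  Item 0.67 -> new Bin 5
  Item 0.85 -> new Bin 6
Total bins used = 6

6


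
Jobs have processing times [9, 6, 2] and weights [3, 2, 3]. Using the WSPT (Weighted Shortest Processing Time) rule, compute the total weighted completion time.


Compute p/w ratios and sort ascending (WSPT): [(2, 3), (9, 3), (6, 2)]
Compute weighted completion times:
  Job (p=2,w=3): C=2, w*C=3*2=6
  Job (p=9,w=3): C=11, w*C=3*11=33
  Job (p=6,w=2): C=17, w*C=2*17=34
Total weighted completion time = 73

73


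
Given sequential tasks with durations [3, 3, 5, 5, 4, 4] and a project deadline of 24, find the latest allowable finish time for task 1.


LF(activity 1) = deadline - sum of successor durations
Successors: activities 2 through 6 with durations [3, 5, 5, 4, 4]
Sum of successor durations = 21
LF = 24 - 21 = 3

3


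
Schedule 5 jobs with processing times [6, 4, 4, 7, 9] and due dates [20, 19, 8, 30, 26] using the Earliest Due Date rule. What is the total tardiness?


Sort by due date (EDD order): [(4, 8), (4, 19), (6, 20), (9, 26), (7, 30)]
Compute completion times and tardiness:
  Job 1: p=4, d=8, C=4, tardiness=max(0,4-8)=0
  Job 2: p=4, d=19, C=8, tardiness=max(0,8-19)=0
  Job 3: p=6, d=20, C=14, tardiness=max(0,14-20)=0
  Job 4: p=9, d=26, C=23, tardiness=max(0,23-26)=0
  Job 5: p=7, d=30, C=30, tardiness=max(0,30-30)=0
Total tardiness = 0

0


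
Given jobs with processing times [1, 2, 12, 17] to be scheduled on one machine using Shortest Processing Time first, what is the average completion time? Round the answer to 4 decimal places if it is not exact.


Sort jobs by processing time (SPT order): [1, 2, 12, 17]
Compute completion times sequentially:
  Job 1: processing = 1, completes at 1
  Job 2: processing = 2, completes at 3
  Job 3: processing = 12, completes at 15
  Job 4: processing = 17, completes at 32
Sum of completion times = 51
Average completion time = 51/4 = 12.75

12.75


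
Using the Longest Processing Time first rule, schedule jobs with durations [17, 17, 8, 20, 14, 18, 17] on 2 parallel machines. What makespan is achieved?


Sort jobs in decreasing order (LPT): [20, 18, 17, 17, 17, 14, 8]
Assign each job to the least loaded machine:
  Machine 1: jobs [20, 17, 14, 8], load = 59
  Machine 2: jobs [18, 17, 17], load = 52
Makespan = max load = 59

59


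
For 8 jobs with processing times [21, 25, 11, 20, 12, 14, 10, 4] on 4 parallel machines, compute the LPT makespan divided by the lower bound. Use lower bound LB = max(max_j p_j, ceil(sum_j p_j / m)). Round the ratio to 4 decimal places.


LPT order: [25, 21, 20, 14, 12, 11, 10, 4]
Machine loads after assignment: [29, 31, 31, 26]
LPT makespan = 31
Lower bound = max(max_job, ceil(total/4)) = max(25, 30) = 30
Ratio = 31 / 30 = 1.0333

1.0333


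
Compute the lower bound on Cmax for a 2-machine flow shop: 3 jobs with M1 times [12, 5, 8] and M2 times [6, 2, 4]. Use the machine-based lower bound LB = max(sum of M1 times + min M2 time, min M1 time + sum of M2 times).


LB1 = sum(M1 times) + min(M2 times) = 25 + 2 = 27
LB2 = min(M1 times) + sum(M2 times) = 5 + 12 = 17
Lower bound = max(LB1, LB2) = max(27, 17) = 27

27


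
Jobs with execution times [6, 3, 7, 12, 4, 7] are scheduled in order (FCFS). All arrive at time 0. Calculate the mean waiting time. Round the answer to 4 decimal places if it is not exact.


FCFS order (as given): [6, 3, 7, 12, 4, 7]
Waiting times:
  Job 1: wait = 0
  Job 2: wait = 6
  Job 3: wait = 9
  Job 4: wait = 16
  Job 5: wait = 28
  Job 6: wait = 32
Sum of waiting times = 91
Average waiting time = 91/6 = 15.1667

15.1667


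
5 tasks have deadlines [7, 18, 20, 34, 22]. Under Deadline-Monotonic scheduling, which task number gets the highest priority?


Sort tasks by relative deadline (ascending):
  Task 1: deadline = 7
  Task 2: deadline = 18
  Task 3: deadline = 20
  Task 5: deadline = 22
  Task 4: deadline = 34
Priority order (highest first): [1, 2, 3, 5, 4]
Highest priority task = 1

1


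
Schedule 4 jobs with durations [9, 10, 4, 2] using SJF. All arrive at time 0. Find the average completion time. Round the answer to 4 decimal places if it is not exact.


SJF order (ascending): [2, 4, 9, 10]
Completion times:
  Job 1: burst=2, C=2
  Job 2: burst=4, C=6
  Job 3: burst=9, C=15
  Job 4: burst=10, C=25
Average completion = 48/4 = 12.0

12.0


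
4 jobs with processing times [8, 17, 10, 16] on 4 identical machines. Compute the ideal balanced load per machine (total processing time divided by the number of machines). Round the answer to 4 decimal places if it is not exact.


Total processing time = 8 + 17 + 10 + 16 = 51
Number of machines = 4
Ideal balanced load = 51 / 4 = 12.75

12.75


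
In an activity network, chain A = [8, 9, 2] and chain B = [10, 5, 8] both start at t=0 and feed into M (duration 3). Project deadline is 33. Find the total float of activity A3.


Forward pass: ES(A3) = sum of predecessors on chain A = 17
EF = ES + duration = 17 + 2 = 19
Backward pass: LF(M) = deadline = 33; LS(M) = 33 - 3 = 30
LF(A3) = LS(M) - sum(successors on chain A) = 30 - 0 = 30
LS = LF - duration = 30 - 2 = 28
Total float = LS - ES = 28 - 17 = 11

11


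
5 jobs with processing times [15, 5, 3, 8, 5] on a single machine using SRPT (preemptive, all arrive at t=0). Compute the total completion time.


Since all jobs arrive at t=0, SRPT equals SPT ordering.
SPT order: [3, 5, 5, 8, 15]
Completion times:
  Job 1: p=3, C=3
  Job 2: p=5, C=8
  Job 3: p=5, C=13
  Job 4: p=8, C=21
  Job 5: p=15, C=36
Total completion time = 3 + 8 + 13 + 21 + 36 = 81

81


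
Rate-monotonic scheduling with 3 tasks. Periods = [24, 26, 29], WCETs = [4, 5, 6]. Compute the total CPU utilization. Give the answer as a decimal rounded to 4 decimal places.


Compute individual utilizations (exact fractions):
  Task 1: C/T = 4/24 = 1/6 (approx. 0.1667)
  Task 2: C/T = 5/26 (approx. 0.1923)
  Task 3: C/T = 6/29 (approx. 0.2069)
Total utilization U = 1/6 + 5/26 + 6/29 = 640/1131
Rounded to 4 decimal places: U = 0.5659
RM (Liu & Layland) bound for 3 tasks = 0.779763; compare with U = 640/1131 (approx. 0.565871)
U <= bound, so schedulable by RM sufficient condition.

0.5659


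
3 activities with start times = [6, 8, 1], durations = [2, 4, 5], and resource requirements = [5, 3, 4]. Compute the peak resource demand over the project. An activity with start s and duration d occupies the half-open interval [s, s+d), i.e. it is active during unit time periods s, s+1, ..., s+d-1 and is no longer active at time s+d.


Each activity i is active on [start_i, start_i + duration_i).
Compute total resource usage per time slot:
  t=0: active resources = [], total = 0
  t=1: active resources = [4], total = 4
  t=2: active resources = [4], total = 4
  t=3: active resources = [4], total = 4
  t=4: active resources = [4], total = 4
  t=5: active resources = [4], total = 4
  t=6: active resources = [5], total = 5
  t=7: active resources = [5], total = 5
  t=8: active resources = [3], total = 3
  t=9: active resources = [3], total = 3
  t=10: active resources = [3], total = 3
  t=11: active resources = [3], total = 3
Peak resource demand = 5

5


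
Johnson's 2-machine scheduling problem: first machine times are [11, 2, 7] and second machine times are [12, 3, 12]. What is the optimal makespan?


Apply Johnson's rule:
  Group 1 (a <= b): [(2, 2, 3), (3, 7, 12), (1, 11, 12)]
  Group 2 (a > b): []
Optimal job order: [2, 3, 1]
Schedule:
  Job 2: M1 done at 2, M2 done at 5
  Job 3: M1 done at 9, M2 done at 21
  Job 1: M1 done at 20, M2 done at 33
Makespan = 33

33


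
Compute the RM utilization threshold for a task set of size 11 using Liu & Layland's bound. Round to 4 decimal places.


Compute 2^(1/11) = 1.0650410894
Subtract 1: 1.0650410894 - 1 = 0.0650410894
Multiply by n: 11 * 0.0650410894 = 0.7154519834
Round to 4 dp: 0.7155

0.7155


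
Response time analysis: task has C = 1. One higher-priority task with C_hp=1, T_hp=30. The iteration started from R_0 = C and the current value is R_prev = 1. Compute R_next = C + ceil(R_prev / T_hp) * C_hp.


R_next = C + ceil(R_prev / T_hp) * C_hp
ceil(1 / 30) = ceil(0.0333) = 1
Interference = 1 * 1 = 1
R_next = 1 + 1 = 2

2


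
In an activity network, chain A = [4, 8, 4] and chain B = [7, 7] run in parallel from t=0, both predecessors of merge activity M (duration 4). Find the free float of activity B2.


ES(B2) = sum of predecessors on chain B = 7
EF(B2) = ES + duration = 7 + 7 = 14
Successor of B2 is M. ES(M) = max(sum(A), sum(B)) = max(16, 14) = 16
Free float = ES(successor) - EF(current) = 16 - 14 = 2

2


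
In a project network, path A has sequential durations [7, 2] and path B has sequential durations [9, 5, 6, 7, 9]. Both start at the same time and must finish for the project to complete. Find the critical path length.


Path A total = 7 + 2 = 9
Path B total = 9 + 5 + 6 + 7 + 9 = 36
Critical path = longest path = max(9, 36) = 36

36


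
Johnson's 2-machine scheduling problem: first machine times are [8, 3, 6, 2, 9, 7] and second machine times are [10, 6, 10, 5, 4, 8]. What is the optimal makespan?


Apply Johnson's rule:
  Group 1 (a <= b): [(4, 2, 5), (2, 3, 6), (3, 6, 10), (6, 7, 8), (1, 8, 10)]
  Group 2 (a > b): [(5, 9, 4)]
Optimal job order: [4, 2, 3, 6, 1, 5]
Schedule:
  Job 4: M1 done at 2, M2 done at 7
  Job 2: M1 done at 5, M2 done at 13
  Job 3: M1 done at 11, M2 done at 23
  Job 6: M1 done at 18, M2 done at 31
  Job 1: M1 done at 26, M2 done at 41
  Job 5: M1 done at 35, M2 done at 45
Makespan = 45

45


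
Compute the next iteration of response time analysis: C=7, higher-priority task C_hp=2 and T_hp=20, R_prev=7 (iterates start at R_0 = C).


R_next = C + ceil(R_prev / T_hp) * C_hp
ceil(7 / 20) = ceil(0.35) = 1
Interference = 1 * 2 = 2
R_next = 7 + 2 = 9

9


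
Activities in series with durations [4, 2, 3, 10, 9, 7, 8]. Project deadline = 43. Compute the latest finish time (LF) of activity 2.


LF(activity 2) = deadline - sum of successor durations
Successors: activities 3 through 7 with durations [3, 10, 9, 7, 8]
Sum of successor durations = 37
LF = 43 - 37 = 6

6


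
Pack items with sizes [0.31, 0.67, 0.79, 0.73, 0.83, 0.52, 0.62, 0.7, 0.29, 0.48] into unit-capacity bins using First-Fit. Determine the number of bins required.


Place items sequentially using First-Fit:
  Item 0.31 -> new Bin 1
  Item 0.67 -> Bin 1 (now 0.98)
  Item 0.79 -> new Bin 2
  Item 0.73 -> new Bin 3
  Item 0.83 -> new Bin 4
  Item 0.52 -> new Bin 5
  Item 0.62 -> new Bin 6
  Item 0.7 -> new Bin 7
  Item 0.29 -> Bin 5 (now 0.81)
  Item 0.48 -> new Bin 8
Total bins used = 8

8


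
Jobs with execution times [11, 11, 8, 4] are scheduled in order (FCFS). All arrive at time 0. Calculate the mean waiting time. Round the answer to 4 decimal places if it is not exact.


FCFS order (as given): [11, 11, 8, 4]
Waiting times:
  Job 1: wait = 0
  Job 2: wait = 11
  Job 3: wait = 22
  Job 4: wait = 30
Sum of waiting times = 63
Average waiting time = 63/4 = 15.75

15.75


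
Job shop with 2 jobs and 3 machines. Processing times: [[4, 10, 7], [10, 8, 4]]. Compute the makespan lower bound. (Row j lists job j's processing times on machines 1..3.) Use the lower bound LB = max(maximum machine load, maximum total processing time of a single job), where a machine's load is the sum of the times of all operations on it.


Machine loads:
  Machine 1: 4 + 10 = 14
  Machine 2: 10 + 8 = 18
  Machine 3: 7 + 4 = 11
Max machine load = 18
Job totals:
  Job 1: 21
  Job 2: 22
Max job total = 22
Lower bound = max(18, 22) = 22

22


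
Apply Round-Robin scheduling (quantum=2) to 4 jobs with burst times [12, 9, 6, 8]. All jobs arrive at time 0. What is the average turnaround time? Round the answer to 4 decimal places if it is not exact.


Time quantum = 2
Execution trace:
  J1 runs 2 units, time = 2
  J2 runs 2 units, time = 4
  J3 runs 2 units, time = 6
  J4 runs 2 units, time = 8
  J1 runs 2 units, time = 10
  J2 runs 2 units, time = 12
  J3 runs 2 units, time = 14
  J4 runs 2 units, time = 16
  J1 runs 2 units, time = 18
  J2 runs 2 units, time = 20
  J3 runs 2 units, time = 22
  J4 runs 2 units, time = 24
  J1 runs 2 units, time = 26
  J2 runs 2 units, time = 28
  J4 runs 2 units, time = 30
  J1 runs 2 units, time = 32
  J2 runs 1 units, time = 33
  J1 runs 2 units, time = 35
Finish times: [35, 33, 22, 30]
Average turnaround = 120/4 = 30.0

30.0


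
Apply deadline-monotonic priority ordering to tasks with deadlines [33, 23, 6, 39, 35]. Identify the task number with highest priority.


Sort tasks by relative deadline (ascending):
  Task 3: deadline = 6
  Task 2: deadline = 23
  Task 1: deadline = 33
  Task 5: deadline = 35
  Task 4: deadline = 39
Priority order (highest first): [3, 2, 1, 5, 4]
Highest priority task = 3

3


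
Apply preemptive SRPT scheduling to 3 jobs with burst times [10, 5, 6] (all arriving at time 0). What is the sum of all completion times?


Since all jobs arrive at t=0, SRPT equals SPT ordering.
SPT order: [5, 6, 10]
Completion times:
  Job 1: p=5, C=5
  Job 2: p=6, C=11
  Job 3: p=10, C=21
Total completion time = 5 + 11 + 21 = 37

37


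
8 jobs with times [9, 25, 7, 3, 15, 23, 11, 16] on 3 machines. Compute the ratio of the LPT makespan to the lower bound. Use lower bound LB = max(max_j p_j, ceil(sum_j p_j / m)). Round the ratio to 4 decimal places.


LPT order: [25, 23, 16, 15, 11, 9, 7, 3]
Machine loads after assignment: [37, 34, 38]
LPT makespan = 38
Lower bound = max(max_job, ceil(total/3)) = max(25, 37) = 37
Ratio = 38 / 37 = 1.027

1.027


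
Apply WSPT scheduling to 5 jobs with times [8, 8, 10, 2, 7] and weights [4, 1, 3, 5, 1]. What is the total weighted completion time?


Compute p/w ratios and sort ascending (WSPT): [(2, 5), (8, 4), (10, 3), (7, 1), (8, 1)]
Compute weighted completion times:
  Job (p=2,w=5): C=2, w*C=5*2=10
  Job (p=8,w=4): C=10, w*C=4*10=40
  Job (p=10,w=3): C=20, w*C=3*20=60
  Job (p=7,w=1): C=27, w*C=1*27=27
  Job (p=8,w=1): C=35, w*C=1*35=35
Total weighted completion time = 172

172


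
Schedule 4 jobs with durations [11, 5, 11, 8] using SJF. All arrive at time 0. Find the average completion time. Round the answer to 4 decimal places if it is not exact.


SJF order (ascending): [5, 8, 11, 11]
Completion times:
  Job 1: burst=5, C=5
  Job 2: burst=8, C=13
  Job 3: burst=11, C=24
  Job 4: burst=11, C=35
Average completion = 77/4 = 19.25

19.25


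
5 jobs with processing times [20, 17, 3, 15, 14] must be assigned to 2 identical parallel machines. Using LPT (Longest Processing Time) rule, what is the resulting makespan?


Sort jobs in decreasing order (LPT): [20, 17, 15, 14, 3]
Assign each job to the least loaded machine:
  Machine 1: jobs [20, 14], load = 34
  Machine 2: jobs [17, 15, 3], load = 35
Makespan = max load = 35

35
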